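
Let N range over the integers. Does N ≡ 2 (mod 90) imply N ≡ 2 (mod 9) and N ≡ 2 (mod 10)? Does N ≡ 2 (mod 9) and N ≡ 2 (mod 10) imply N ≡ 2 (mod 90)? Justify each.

Equivalent; both directions hold.

(→) Suppose N ≡ 2 (mod 90); write N = 90j + 2. Since 9 ∣ 90, reducing mod 9 gives N ≡ 2 (mod 9); since 10 ∣ 90, reducing mod 10 gives N ≡ 2 (mod 10).

(←) Conversely, if N ≡ 2 (mod 9) and N ≡ 2 (mod 10), then by the Chinese remainder theorem N ≡ 2 (mod 90). This is exactly N ≡ 2 (mod 90).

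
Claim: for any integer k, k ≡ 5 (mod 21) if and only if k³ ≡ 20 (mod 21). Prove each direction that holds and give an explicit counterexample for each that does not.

(⇒) Suppose k ≡ 5 (mod 21). Write k = 21j + 5. Then (21j + 5)³ = 9261j³ + 6615j² + 1575j + 125 = 21(441j³ + 315j² + 75j + 5) + 20, so k³ ≡ 20 (mod 21).

(⇐) This fails: take k = 17. Then 17³ = 4913 ≡ 20 (mod 21), yet 17 ≡ 17 (mod 21), not 5.

(⇒) holds; (⇐) fails.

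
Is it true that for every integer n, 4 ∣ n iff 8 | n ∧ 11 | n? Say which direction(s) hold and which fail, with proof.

Only the reverse direction holds.

Forward direction. This fails: take n = 4. Certainly 4 ∣ 4, but 8 ∤ 4.

Converse. Suppose 8 ∣ n and 11 ∣ n. Any common multiple of 8 and 11 is a multiple of their lcm; here gcd(8, 11) = 1, so lcm(8, 11) = 8·11 = 88, so 88 ∣ n. Since 4 ∣ 88, it follows that 4 ∣ n.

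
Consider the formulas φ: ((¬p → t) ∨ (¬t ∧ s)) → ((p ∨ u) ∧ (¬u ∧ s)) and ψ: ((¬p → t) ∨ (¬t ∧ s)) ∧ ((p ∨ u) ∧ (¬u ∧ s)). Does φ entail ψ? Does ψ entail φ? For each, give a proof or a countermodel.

Forward direction. This fails. Under p = F, t = F, s = F, u = F, the left side is true but the right side is false.

Converse. Assume the antecedent. If p is true, the antecedent forces (p = T, t = F, s = T, u = F) or (p = T, t = T, s = T, u = F), and the consequent holds there. If p is false, the antecedent cannot hold. Either way the consequent holds.

Only the converse holds.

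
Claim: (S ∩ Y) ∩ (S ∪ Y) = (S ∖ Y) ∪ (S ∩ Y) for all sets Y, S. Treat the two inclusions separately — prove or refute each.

(⟹) Let x ∈ (S ∩ Y) ∩ (S ∪ Y). Then x ∈ Y ∩ S, from which x ∈ (S ∖ Y) ∪ (S ∩ Y).

(⟸) This inclusion fails. Take Y = ∅, S = {1}; then 1 ∈ (S ∖ Y) ∪ (S ∩ Y) but 1 ∉ (S ∩ Y) ∩ (S ∪ Y).

The sets are not equal: only the forward inclusion holds.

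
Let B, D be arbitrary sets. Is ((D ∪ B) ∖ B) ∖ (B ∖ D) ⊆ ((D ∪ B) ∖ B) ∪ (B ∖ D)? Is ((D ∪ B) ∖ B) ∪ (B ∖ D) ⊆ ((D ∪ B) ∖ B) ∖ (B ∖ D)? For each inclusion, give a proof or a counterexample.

(⊆) holds; (⊇) fails.

(⟹) Let x ∈ ((D ∪ B) ∖ B) ∖ (B ∖ D). Then x ∈ D and x ∉ B, from which x ∈ ((D ∪ B) ∖ B) ∪ (B ∖ D).

(⟸) This inclusion fails. Take B = {1}, D = ∅; then 1 ∈ ((D ∪ B) ∖ B) ∪ (B ∖ D) but 1 ∉ ((D ∪ B) ∖ B) ∖ (B ∖ D).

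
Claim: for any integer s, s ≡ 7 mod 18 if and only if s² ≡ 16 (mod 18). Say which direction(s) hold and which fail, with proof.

(⇒) fails and (⇐) fails.

(⟹) This fails: take s = 7. Then 7 ≡ 7 (mod 18), but 7² = 49 ≡ 13 (mod 18), not 16.

(⟸) This fails: take s = 4. Then 4² = 16 ≡ 16 (mod 18), yet 4 ≡ 4 (mod 18), not 7.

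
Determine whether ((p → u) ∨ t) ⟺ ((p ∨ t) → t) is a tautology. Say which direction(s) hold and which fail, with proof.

Only the reverse direction holds.

Forward direction. This fails. Under p = T, t = F, u = T, the left side is true but the right side is false.

Converse. Assume the antecedent. If p is true, the antecedent forces (p = T, t = T, u = F) or (p = T, t = T, u = T), and (p → u) ∨ t holds there. If p is false, (p → u) ∨ t reduces to true regardless of the other variables. Either way (p → u) ∨ t holds.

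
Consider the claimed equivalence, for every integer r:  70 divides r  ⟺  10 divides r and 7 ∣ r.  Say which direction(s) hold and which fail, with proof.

Equivalent; both directions hold.

[⇒] If 70 ∣ r, write r = 70q. Since 70 = 7·10, r = 10·(7q), so 10 ∣ r; and since 70 = 10·7, r = 7·(10q), so 7 ∣ r.

[⇐] Suppose 10 ∣ r and 7 ∣ r. Any common multiple of 10 and 7 is a multiple of their lcm; here gcd(10, 7) = 1, so lcm(10, 7) = 10·7 = 70, so 70 ∣ r.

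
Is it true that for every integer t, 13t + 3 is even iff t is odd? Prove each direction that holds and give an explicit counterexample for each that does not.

(⟹) Suppose 13t + 3 is even. Since 13 is odd, 13t and t have the same parity, so 13t + 3 ≡ t + 3 (mod 2). As 3 is odd, 13t + 3 is even exactly when t is odd. Thus t is odd.

(⟸) Conversely, suppose t is odd; write t = 2j + 1. Then 13t + 3 = 13·(2j + 1) + 3 = 2·13j + 16, which is even.

Both implications hold.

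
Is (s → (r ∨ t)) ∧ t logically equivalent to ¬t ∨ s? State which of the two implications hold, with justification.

(⟹) This fails. Under r = F, t = T, s = F, the left side is true but the right side is false.

(⟸) This fails. Under r = F, t = F, s = F, the left side is false but the right side is true.

Both directions fail.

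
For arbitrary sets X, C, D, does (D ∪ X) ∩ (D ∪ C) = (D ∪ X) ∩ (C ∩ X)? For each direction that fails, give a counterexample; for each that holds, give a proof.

(⊆) fails; (⊇) holds.

(⟹) This inclusion fails. Take X = ∅, C = ∅, D = {1}; then 1 ∈ (D ∪ X) ∩ (D ∪ C) but 1 ∉ (D ∪ X) ∩ (C ∩ X).

(⟸) Let x ∈ (D ∪ X) ∩ (C ∩ X). Then either x ∈ X ∩ C and x ∉ D; or x ∈ X ∩ C ∩ D. In each case x ∈ (D ∪ X) ∩ (D ∪ C), so (D ∪ X) ∩ (C ∩ X) ⊆ (D ∪ X) ∩ (D ∪ C).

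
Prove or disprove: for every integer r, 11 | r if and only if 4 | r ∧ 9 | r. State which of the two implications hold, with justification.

Neither direction holds.

[⇒] This fails: take r = 11. Certainly 11 ∣ 11, but 4 ∤ 11.

[⇐] This fails: take r = 36. Both 4 ∣ 36 and 9 ∣ 36, yet 36 is not a multiple of 11 (since 36 = 3·11 + 3), so 11 ∤ 36.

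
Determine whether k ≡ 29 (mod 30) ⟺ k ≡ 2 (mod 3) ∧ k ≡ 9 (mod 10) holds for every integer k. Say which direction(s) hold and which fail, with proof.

Both implications hold.

Forward direction. Suppose k ≡ 29 (mod 30); write k = 30j + 29. Since 3 ∣ 30, reducing mod 3 gives k ≡ 29 ≡ 2 (mod 3); since 10 ∣ 30, reducing mod 10 gives k ≡ 29 ≡ 9 (mod 10).

Converse. If k ≡ 2 (mod 3) and k ≡ 9 (mod 10), then by the Chinese remainder theorem k ≡ 29 (mod 30). This is exactly k ≡ 29 (mod 30).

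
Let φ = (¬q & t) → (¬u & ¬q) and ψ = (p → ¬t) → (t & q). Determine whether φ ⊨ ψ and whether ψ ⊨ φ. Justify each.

Forward direction. This fails. Under t = F, u = F, p = F, q = F, the left side is true but the right side is false.

Converse. This fails. Under t = T, u = T, p = T, q = F, the left side is false but the right side is true.

Neither implication holds.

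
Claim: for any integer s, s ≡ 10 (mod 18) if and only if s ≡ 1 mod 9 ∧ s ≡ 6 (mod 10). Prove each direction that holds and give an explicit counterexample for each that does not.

(⟹) This fails: s = 64 gives 64 ≡ 10 (mod 18) but 64 ≡ 4 (mod 10), so the conjunction on the right does not hold.

(⟸) Conversely, if s ≡ 1 (mod 9) and s ≡ 6 (mod 10), then by the Chinese remainder theorem s ≡ 46 (mod 90). Since 46 ≡ 10 (mod 18) and 18 ∣ 90, we get s ≡ 10 (mod 18).

(⇒) fails; (⇐) holds.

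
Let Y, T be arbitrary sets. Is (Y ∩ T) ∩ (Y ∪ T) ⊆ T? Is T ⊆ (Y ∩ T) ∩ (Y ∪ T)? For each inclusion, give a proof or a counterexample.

Forward inclusion. Let x ∈ (Y ∩ T) ∩ (Y ∪ T). Then x ∈ Y ∩ T, from which x ∈ T.

Reverse inclusion. This inclusion fails. Take Y = ∅, T = {1}; then 1 ∈ T but 1 ∉ (Y ∩ T) ∩ (Y ∪ T).

(⊆) holds; (⊇) fails.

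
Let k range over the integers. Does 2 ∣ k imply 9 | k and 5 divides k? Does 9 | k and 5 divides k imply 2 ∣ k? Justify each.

Both directions fail.

(⟹) This fails: take k = 2. Certainly 2 ∣ 2, but 9 ∤ 2.

(⟸) This fails: take k = 45. Both 9 ∣ 45 and 5 ∣ 45, yet 45 is not a multiple of 2 (since 45 = 22·2 + 1), so 2 ∤ 45.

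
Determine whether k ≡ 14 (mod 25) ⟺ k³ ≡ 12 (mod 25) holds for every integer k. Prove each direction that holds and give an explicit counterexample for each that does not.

Both directions fail.

[⇒] This fails: take k = 14. Then 14 ≡ 14 (mod 25), but 14³ = 2744 ≡ 19 (mod 25), not 12.

[⇐] This fails: take k = 8. Then 8³ = 512 ≡ 12 (mod 25), yet 8 ≡ 8 (mod 25), not 14.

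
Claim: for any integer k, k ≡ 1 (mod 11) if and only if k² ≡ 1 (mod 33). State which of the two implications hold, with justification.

Both directions fail.

(→) This fails: take k = 12. Then 12 ≡ 1 (mod 11), but 12² = 144 ≡ 12 (mod 33), not 1.

(←) This fails: take k = 10. Then 10² = 100 ≡ 1 (mod 33), yet 10 ≡ 10 (mod 11), not 1.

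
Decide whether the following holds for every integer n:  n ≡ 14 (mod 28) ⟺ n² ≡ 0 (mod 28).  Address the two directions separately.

Converse. This fails: take n = 0. Then 0² = 0 ≡ 0 (mod 28), yet 0 ≡ 0 (mod 28), not 14.

Forward direction. Suppose n ≡ 14 (mod 28). Write n = 28j + 14. Then (28j + 14)² = 784j² + 784j + 196 = 28(28j² + 28j + 7) + 0, so n² ≡ 0 (mod 28).

Only the forward implication holds.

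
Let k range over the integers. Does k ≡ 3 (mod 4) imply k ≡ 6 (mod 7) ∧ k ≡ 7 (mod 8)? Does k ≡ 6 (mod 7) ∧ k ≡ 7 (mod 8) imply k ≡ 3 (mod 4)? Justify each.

Only the reverse direction holds.

(⟹) This fails: k = 3 gives 3 ≡ 3 (mod 4) but 3 ≡ 3 (mod 7), so the conjunction on the right does not hold.

(⟸) Conversely, if k ≡ 6 (mod 7) and k ≡ 7 (mod 8), then by the Chinese remainder theorem k ≡ 55 (mod 56). Since 55 ≡ 3 (mod 4) and 4 ∣ 56, we get k ≡ 3 (mod 4).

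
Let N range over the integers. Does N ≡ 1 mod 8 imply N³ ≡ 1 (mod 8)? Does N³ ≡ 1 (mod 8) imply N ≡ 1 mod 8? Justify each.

Both implications hold.

(⇒) Suppose N ≡ 1 mod 8. Write N = 8j + 1. Then (8j + 1)³ = 512j³ + 192j² + 24j + 1 = 8(64j³ + 24j² + 3j) + 1, so N³ ≡ 1 (mod 8).

(⇐) For the converse, argue contrapositively. If N ≢ 1 (mod 8), then N is congruent to one of 0, 2, 3, 4, 5, 6, 7 modulo 8, and these give N³ ≡ 0, 0, 3, 0, 5, 0, 7 respectively — never 1.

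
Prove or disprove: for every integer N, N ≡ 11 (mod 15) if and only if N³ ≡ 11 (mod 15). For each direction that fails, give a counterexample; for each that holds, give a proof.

[⇒] Suppose N ≡ 11 (mod 15). Write N = 15j + 11. Then (15j + 11)³ = 3375j³ + 7425j² + 5445j + 1331 = 15(225j³ + 495j² + 363j + 88) + 11, so N³ ≡ 11 (mod 15).

[⇐] Conversely, suppose N³ ≡ 11 (mod 15). The only residue r in {0, …, 14} with r³ ≡ 11 (mod 15) is r = 11, so N ≡ 11 (mod 15).

Both directions hold.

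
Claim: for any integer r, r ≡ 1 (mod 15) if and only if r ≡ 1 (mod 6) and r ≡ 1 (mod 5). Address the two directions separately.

Converse. If r ≡ 1 (mod 6) and r ≡ 1 (mod 5), then by the Chinese remainder theorem r ≡ 1 (mod 30). Since 1 ≡ 1 (mod 15) and 15 ∣ 30, we get r ≡ 1 (mod 15).

Forward direction. This fails: r = 16 gives 16 ≡ 1 (mod 15) but 16 ≡ 4 (mod 6), so the conjunction on the right does not hold.

The forward direction fails; the converse holds.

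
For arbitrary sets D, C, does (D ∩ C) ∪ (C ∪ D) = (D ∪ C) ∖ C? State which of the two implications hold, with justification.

The sets are not equal: only the reverse inclusion holds.

(⟸) Let x ∈ (D ∪ C) ∖ C. Then x ∈ D and x ∉ C, from which x ∈ (D ∩ C) ∪ (C ∪ D).

(⟹) This inclusion fails. Take D = ∅, C = {1}; then 1 ∈ (D ∩ C) ∪ (C ∪ D) but 1 ∉ (D ∪ C) ∖ C.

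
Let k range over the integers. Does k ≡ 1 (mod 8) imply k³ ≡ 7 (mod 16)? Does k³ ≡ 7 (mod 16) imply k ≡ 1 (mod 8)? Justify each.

Neither direction holds.

(⇒) This fails: take k = 1. Then 1 ≡ 1 (mod 8), but 1³ = 1 ≡ 1 (mod 16), not 7.

(⇐) This fails: take k = 7. Then 7³ = 343 ≡ 7 (mod 16), yet 7 ≡ 7 (mod 8), not 1.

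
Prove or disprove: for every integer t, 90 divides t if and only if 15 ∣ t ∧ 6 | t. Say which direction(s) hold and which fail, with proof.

Not equivalent: only (⇒) holds.

Converse. This fails: take t = 30. Both 15 ∣ 30 and 6 ∣ 30, yet 30 is not a multiple of 90 (since 30 = 0·90 + 30), so 90 ∤ 30.

Forward direction. If 90 ∣ t, write t = 90q. Since 90 = 6·15, t = 15·(6q), so 15 ∣ t; and since 90 = 15·6, t = 6·(15q), so 6 ∣ t.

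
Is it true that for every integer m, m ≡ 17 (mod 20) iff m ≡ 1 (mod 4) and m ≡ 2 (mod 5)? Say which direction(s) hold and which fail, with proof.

(→) Suppose m ≡ 17 (mod 20); write m = 20j + 17. Since 4 ∣ 20, reducing mod 4 gives m ≡ 17 ≡ 1 (mod 4); since 5 ∣ 20, reducing mod 5 gives m ≡ 17 ≡ 2 (mod 5).

(←) Conversely, if m ≡ 1 (mod 4) and m ≡ 2 (mod 5), then by the Chinese remainder theorem m ≡ 17 (mod 20). This is exactly m ≡ 17 (mod 20).

The biconditional holds.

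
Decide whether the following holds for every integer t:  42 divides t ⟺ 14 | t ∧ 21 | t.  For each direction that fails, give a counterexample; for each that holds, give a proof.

(⟸) Suppose 14 ∣ t and 21 ∣ t. Any common multiple of 14 and 21 is a multiple of their lcm; here lcm(14, 21) = 14·21/gcd(14, 21) = 294/7 = 42, so 42 ∣ t.

(⟹) If 42 ∣ t, write t = 42q. Since 42 = 3·14, t = 14·(3q), so 14 ∣ t; and since 42 = 2·21, t = 21·(2q), so 21 ∣ t.

Both implications hold.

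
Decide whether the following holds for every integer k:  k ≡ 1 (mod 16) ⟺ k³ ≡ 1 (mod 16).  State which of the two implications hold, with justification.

(⟹) Suppose k ≡ 1 (mod 16). Write k = 16j + 1. Then (16j + 1)³ = 4096j³ + 768j² + 48j + 1 = 16(256j³ + 48j² + 3j) + 1, so k³ ≡ 1 (mod 16).

(⟸) Conversely, suppose k³ ≡ 1 (mod 16). The only residue r in {0, …, 15} with r³ ≡ 1 (mod 16) is r = 1, so k ≡ 1 (mod 16).

Both directions hold; the statement is true.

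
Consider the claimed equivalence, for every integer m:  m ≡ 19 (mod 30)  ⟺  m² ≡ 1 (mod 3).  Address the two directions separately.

(⇒) holds; (⇐) fails.

(⟸) This fails: take m = 1. Then 1² = 1 ≡ 1 (mod 3), yet 1 ≡ 1 (mod 30), not 19.

(⟹) Suppose m ≡ 19 (mod 30). Then m² ≡ 19² = 361 (mod 30), and since 3 ∣ 30, also m² ≡ 1 (mod 3).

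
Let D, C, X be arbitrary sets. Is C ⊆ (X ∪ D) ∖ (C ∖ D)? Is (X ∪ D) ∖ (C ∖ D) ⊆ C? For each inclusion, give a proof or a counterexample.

(⊆) This inclusion fails. Take D = ∅, C = {1}, X = ∅; then 1 ∈ C but 1 ∉ (X ∪ D) ∖ (C ∖ D).

(⊇) This inclusion fails. Take D = {1}, C = ∅, X = ∅; then 1 ∈ (X ∪ D) ∖ (C ∖ D) but 1 ∉ C.

Neither inclusion holds.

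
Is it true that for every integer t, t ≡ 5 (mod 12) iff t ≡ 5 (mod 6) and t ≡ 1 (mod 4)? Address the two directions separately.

[⇒] Suppose t ≡ 5 (mod 12); write t = 12j + 5. Since 6 ∣ 12, reducing mod 6 gives t ≡ 5 (mod 6); since 4 ∣ 12, reducing mod 4 gives t ≡ 5 ≡ 1 (mod 4).

[⇐] Conversely, if t ≡ 5 (mod 6) and t ≡ 1 (mod 4), then by the Chinese remainder theorem t ≡ 5 (mod 12). This is exactly t ≡ 5 (mod 12).

Both implications hold.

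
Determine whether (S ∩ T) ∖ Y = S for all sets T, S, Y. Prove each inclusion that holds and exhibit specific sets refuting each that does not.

The sets are not equal: only the forward inclusion holds.

Forward inclusion. Let x ∈ (S ∩ T) ∖ Y. Then x ∈ T ∩ S and x ∉ Y, from which x ∈ S.

Reverse inclusion. This inclusion fails. Take T = ∅, S = {1}, Y = ∅; then 1 ∈ S but 1 ∉ (S ∩ T) ∖ Y.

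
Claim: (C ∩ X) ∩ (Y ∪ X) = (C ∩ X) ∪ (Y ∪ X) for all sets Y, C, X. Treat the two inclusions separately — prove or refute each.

Forward inclusion. Let x ∈ (C ∩ X) ∩ (Y ∪ X). Then either x ∈ C ∩ X and x ∉ Y; or x ∈ Y ∩ C ∩ X. In each case x ∈ (C ∩ X) ∪ (Y ∪ X), so (C ∩ X) ∩ (Y ∪ X) ⊆ (C ∩ X) ∪ (Y ∪ X).

Reverse inclusion. This inclusion fails. Take Y = {1}, C = ∅, X = ∅; then 1 ∈ (C ∩ X) ∪ (Y ∪ X) but 1 ∉ (C ∩ X) ∩ (Y ∪ X).

Only the forward inclusion holds.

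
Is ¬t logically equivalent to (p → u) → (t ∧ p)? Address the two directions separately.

(⇒) fails and (⇐) fails.

(⟹) This fails. Under u = F, p = F, t = F, the left side is true but the right side is false.

(⟸) This fails. Under u = F, p = T, t = T, the left side is false but the right side is true.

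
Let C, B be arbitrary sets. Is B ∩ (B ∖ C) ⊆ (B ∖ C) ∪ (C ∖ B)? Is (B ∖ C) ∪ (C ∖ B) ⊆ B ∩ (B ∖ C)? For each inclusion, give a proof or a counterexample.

The sets are not equal: only the forward inclusion holds.

(⊆) Let x ∈ B ∩ (B ∖ C). Then x ∈ B and x ∉ C, from which x ∈ (B ∖ C) ∪ (C ∖ B).

(⊇) This inclusion fails. Take C = {1}, B = ∅; then 1 ∈ (B ∖ C) ∪ (C ∖ B) but 1 ∉ B ∩ (B ∖ C).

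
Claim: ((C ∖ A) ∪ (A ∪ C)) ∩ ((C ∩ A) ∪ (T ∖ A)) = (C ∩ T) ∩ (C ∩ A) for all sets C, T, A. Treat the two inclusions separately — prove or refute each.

(⊆) This inclusion fails. Take C = {1}, T = {1}, A = ∅; then 1 ∈ ((C ∖ A) ∪ (A ∪ C)) ∩ ((C ∩ A) ∪ (T ∖ A)) but 1 ∉ (C ∩ T) ∩ (C ∩ A).

(⊇) Let x ∈ (C ∩ T) ∩ (C ∩ A). Then x ∈ C ∩ T ∩ A, from which x ∈ ((C ∖ A) ∪ (A ∪ C)) ∩ ((C ∩ A) ∪ (T ∖ A)).

(⊆) fails; (⊇) holds.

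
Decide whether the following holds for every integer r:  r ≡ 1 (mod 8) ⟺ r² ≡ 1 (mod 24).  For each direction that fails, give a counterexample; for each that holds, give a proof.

(⇒) This fails: take r = 9. Then 9 ≡ 1 (mod 8), but 9² = 81 ≡ 9 (mod 24), not 1.

(⇐) This fails: take r = 5. Then 5² = 25 ≡ 1 (mod 24), yet 5 ≡ 5 (mod 8), not 1.

Neither direction holds.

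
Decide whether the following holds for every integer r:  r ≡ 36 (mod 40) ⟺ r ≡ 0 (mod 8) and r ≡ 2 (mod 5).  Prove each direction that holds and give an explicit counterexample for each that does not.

Both directions fail.

(⇒) This fails: r = 36 gives 36 ≡ 36 (mod 40) but 36 ≡ 4 (mod 8), so the conjunction on the right does not hold.

(⇐) This fails: r = 32 satisfies both congruences on the right (32 ≡ 0 mod 8 and 32 ≡ 2 mod 5) yet 32 ≡ 32 (mod 40), not 36.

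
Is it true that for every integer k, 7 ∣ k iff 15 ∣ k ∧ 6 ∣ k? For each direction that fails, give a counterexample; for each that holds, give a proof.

(→) This fails: take k = 7. Certainly 7 ∣ 7, but 15 ∤ 7.

(←) This fails: take k = 30. Both 15 ∣ 30 and 6 ∣ 30, yet 30 is not a multiple of 7 (since 30 = 4·7 + 2), so 7 ∤ 30.

Neither implication holds.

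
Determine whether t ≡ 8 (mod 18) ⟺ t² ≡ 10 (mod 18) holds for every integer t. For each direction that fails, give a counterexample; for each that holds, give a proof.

Only the forward direction holds.

[⇒] Suppose t ≡ 8 (mod 18). Write t = 18j + 8. Then (18j + 8)² = 324j² + 288j + 64 = 18(18j² + 16j + 3) + 10, so t² ≡ 10 (mod 18).

[⇐] This fails: take t = 10. Then 10² = 100 ≡ 10 (mod 18), yet 10 ≡ 10 (mod 18), not 8.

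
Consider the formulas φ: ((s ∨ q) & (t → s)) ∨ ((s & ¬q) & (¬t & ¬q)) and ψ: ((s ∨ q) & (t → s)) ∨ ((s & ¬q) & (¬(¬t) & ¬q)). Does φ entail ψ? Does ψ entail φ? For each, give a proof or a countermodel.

(⇒) Assume the antecedent. If s is true, the consequent reduces to true regardless of the other variables. If s is false, the antecedent forces (s = F, q = T, t = F), and the consequent holds there. Either way the consequent holds.

(⇐) Assume the antecedent. If s is true, the consequent reduces to true regardless of the other variables. If s is false, the antecedent forces (s = F, q = T, t = F), and the consequent holds there. Either way the consequent holds.

Both directions hold; the statement is true.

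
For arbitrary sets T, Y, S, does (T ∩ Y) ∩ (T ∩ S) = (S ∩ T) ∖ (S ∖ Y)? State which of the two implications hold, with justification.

The two sets are equal.

(⟸) Let x ∈ (S ∩ T) ∖ (S ∖ Y). Then x ∈ T ∩ Y ∩ S, from which x ∈ (T ∩ Y) ∩ (T ∩ S).

(⟹) Let x ∈ (T ∩ Y) ∩ (T ∩ S). Then x ∈ T ∩ Y ∩ S, from which x ∈ (S ∩ T) ∖ (S ∖ Y).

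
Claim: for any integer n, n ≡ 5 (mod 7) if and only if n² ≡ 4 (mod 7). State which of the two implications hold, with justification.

Forward direction. Suppose n ≡ 5 (mod 7). Write n = 7j + 5. Then (7j + 5)² = 49j² + 70j + 25 = 7(7j² + 10j + 3) + 4, so n² ≡ 4 (mod 7).

Converse. This fails: take n = 2. Then 2² = 4 ≡ 4 (mod 7), yet 2 ≡ 2 (mod 7), not 5.

(⇒) holds; (⇐) fails.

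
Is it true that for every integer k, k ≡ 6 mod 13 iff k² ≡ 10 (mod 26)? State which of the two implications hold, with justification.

Neither implication holds.

(⟹) This fails: take k = 19. Then 19 ≡ 6 (mod 13), but 19² = 361 ≡ 23 (mod 26), not 10.

(⟸) This fails: take k = 20. Then 20² = 400 ≡ 10 (mod 26), yet 20 ≡ 7 (mod 13), not 6.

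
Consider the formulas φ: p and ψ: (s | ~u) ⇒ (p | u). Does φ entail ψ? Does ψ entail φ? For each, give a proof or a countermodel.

(⇒) Assume the antecedent. If p is true, (s | ~u) ⇒ (p | u) reduces to true regardless of the other variables. If p is false, the antecedent cannot hold. Either way (s | ~u) ⇒ (p | u) holds.

(⇐) This fails. Under p = F, u = T, s = F, the left side is false but the right side is true.

Only the forward direction holds.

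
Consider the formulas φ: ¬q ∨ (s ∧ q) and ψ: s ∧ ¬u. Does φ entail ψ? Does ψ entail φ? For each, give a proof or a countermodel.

(⇒) fails; (⇐) holds.

(⇒) This fails. Under q = F, s = F, u = F, the left side is true but the right side is false.

(⇐) Assume the antecedent. If q is true, the antecedent forces (q = T, s = T, u = F), and ¬q ∨ (s ∧ q) holds there. If q is false, ¬q ∨ (s ∧ q) reduces to true regardless of the other variables. Either way ¬q ∨ (s ∧ q) holds.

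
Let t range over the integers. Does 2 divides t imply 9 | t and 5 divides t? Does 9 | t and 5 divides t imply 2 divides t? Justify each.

(⇒) This fails: take t = 2. Certainly 2 ∣ 2, but 9 ∤ 2.

(⇐) This fails: take t = 45. Both 9 ∣ 45 and 5 ∣ 45, yet 45 is not a multiple of 2 (since 45 = 22·2 + 1), so 2 ∤ 45.

Both directions fail.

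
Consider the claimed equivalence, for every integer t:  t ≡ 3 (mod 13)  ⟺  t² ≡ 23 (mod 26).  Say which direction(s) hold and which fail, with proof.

[⇒] This fails: take t = 3. Then 3 ≡ 3 (mod 13), but 3² = 9 ≡ 9 (mod 26), not 23.

[⇐] This fails: take t = 7. Then 7² = 49 ≡ 23 (mod 26), yet 7 ≡ 7 (mod 13), not 3.

Both directions fail.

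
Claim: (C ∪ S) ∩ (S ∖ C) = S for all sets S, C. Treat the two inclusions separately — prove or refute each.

Forward inclusion. Let x ∈ (C ∪ S) ∩ (S ∖ C). Then x ∈ S and x ∉ C, from which x ∈ S.

Reverse inclusion. This inclusion fails. Take S = {1}, C = {1}; then 1 ∈ S but 1 ∉ (C ∪ S) ∩ (S ∖ C).

(⊆) holds; (⊇) fails.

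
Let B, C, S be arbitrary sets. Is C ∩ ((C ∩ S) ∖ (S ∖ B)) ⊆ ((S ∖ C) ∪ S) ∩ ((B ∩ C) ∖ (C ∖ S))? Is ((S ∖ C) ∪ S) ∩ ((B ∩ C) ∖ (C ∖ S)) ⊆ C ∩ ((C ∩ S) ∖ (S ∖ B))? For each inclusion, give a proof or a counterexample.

Both inclusions hold.

Reverse inclusion. Let x ∈ ((S ∖ C) ∪ S) ∩ ((B ∩ C) ∖ (C ∖ S)). Then x ∈ B ∩ C ∩ S, from which x ∈ C ∩ ((C ∩ S) ∖ (S ∖ B)).

Forward inclusion. Let x ∈ C ∩ ((C ∩ S) ∖ (S ∖ B)). Then x ∈ B ∩ C ∩ S, from which x ∈ ((S ∖ C) ∪ S) ∩ ((B ∩ C) ∖ (C ∖ S)).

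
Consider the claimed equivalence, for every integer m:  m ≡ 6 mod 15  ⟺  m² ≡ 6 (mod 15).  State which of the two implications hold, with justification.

Only the forward implication holds.

(←) This fails: take m = 9. Then 9² = 81 ≡ 6 (mod 15), yet 9 ≡ 9 (mod 15), not 6.

(→) Suppose m ≡ 6 mod 15. Write m = 15j + 6. Then (15j + 6)² = 225j² + 180j + 36 = 15(15j² + 12j + 2) + 6, so m² ≡ 6 (mod 15).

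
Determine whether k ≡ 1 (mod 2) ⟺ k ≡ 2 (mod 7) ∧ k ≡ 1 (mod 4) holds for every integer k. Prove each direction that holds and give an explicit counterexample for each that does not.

(⇒) fails; (⇐) holds.

Forward direction. This fails: k = 1 gives 1 ≡ 1 (mod 2) but 1 ≡ 1 (mod 7), so the conjunction on the right does not hold.

Converse. If k ≡ 2 (mod 7) and k ≡ 1 (mod 4), then by the Chinese remainder theorem k ≡ 9 (mod 28). Since 9 ≡ 1 (mod 2) and 2 ∣ 28, we get k ≡ 1 (mod 2).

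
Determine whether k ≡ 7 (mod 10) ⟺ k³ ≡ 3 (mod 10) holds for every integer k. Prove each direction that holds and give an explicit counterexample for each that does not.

Converse. Suppose k³ ≡ 3 (mod 10). The only residue r in {0, …, 9} with r³ ≡ 3 (mod 10) is r = 7, so k ≡ 7 (mod 10).

Forward direction. Suppose k ≡ 7 (mod 10). Write k = 10j + 7. Then (10j + 7)³ = 1000j³ + 2100j² + 1470j + 343 = 10(100j³ + 210j² + 147j + 34) + 3, so k³ ≡ 3 (mod 10).

Both directions hold; the statement is true.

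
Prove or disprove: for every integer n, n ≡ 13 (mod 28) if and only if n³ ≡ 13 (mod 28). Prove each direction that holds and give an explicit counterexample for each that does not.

Forward direction. Suppose n ≡ 13 (mod 28). Write n = 28j + 13. Then (28j + 13)³ = 21952j³ + 30576j² + 14196j + 2197 = 28(784j³ + 1092j² + 507j + 78) + 13, so n³ ≡ 13 (mod 28).

Converse. This fails: take n = 5. Then 5³ = 125 ≡ 13 (mod 28), yet 5 ≡ 5 (mod 28), not 13.

(⇒) holds; (⇐) fails.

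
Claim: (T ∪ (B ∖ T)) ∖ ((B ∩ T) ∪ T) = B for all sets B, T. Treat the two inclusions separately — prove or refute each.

The sets are not equal: only the forward inclusion holds.

(⟹) Let x ∈ (T ∪ (B ∖ T)) ∖ ((B ∩ T) ∪ T). Then x ∈ B and x ∉ T, from which x ∈ B.

(⟸) This inclusion fails. Take B = {1}, T = {1}; then 1 ∈ B but 1 ∉ (T ∪ (B ∖ T)) ∖ ((B ∩ T) ∪ T).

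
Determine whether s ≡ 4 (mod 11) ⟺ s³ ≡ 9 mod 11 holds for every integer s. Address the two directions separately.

[⇒] Suppose s ≡ 4 (mod 11). Write s = 11j + 4. Then (11j + 4)³ = 1331j³ + 1452j² + 528j + 64 = 11(121j³ + 132j² + 48j + 5) + 9, so s³ ≡ 9 (mod 11).

[⇐] For the converse, argue contrapositively. If s ≢ 4 (mod 11), then s is congruent to one of 0, 1, 2, 3, 5, 6, 7, 8, 9, 10 modulo 11, and these give s³ ≡ 0, 1, 8, 5, 4, 7, 2, 6, 3, 10 respectively — never 9.

The biconditional holds.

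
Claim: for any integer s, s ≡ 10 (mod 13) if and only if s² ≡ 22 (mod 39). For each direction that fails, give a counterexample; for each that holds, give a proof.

Neither implication holds.

Forward direction. This fails: take s = 36. Then 36 ≡ 10 (mod 13), but 36² = 1296 ≡ 9 (mod 39), not 22.

Converse. This fails: take s = 16. Then 16² = 256 ≡ 22 (mod 39), yet 16 ≡ 3 (mod 13), not 10.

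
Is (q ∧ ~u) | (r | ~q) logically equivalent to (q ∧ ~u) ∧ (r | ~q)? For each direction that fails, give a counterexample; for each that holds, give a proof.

(→) This fails. Under q = F, u = F, r = F, the left side is true but the right side is false.

(←) Assume the antecedent. If q is true, the antecedent forces (q = T, u = F, r = T), and (q ∧ ~u) | (r | ~q) holds there. If q is false, the antecedent cannot hold. Either way (q ∧ ~u) | (r | ~q) holds.

Not equivalent: only (⇐) holds.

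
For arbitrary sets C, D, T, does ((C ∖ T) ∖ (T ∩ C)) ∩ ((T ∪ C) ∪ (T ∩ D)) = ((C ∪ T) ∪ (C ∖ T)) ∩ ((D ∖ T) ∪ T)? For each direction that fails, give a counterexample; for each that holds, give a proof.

(⊆) This inclusion fails. Take C = {1}, D = ∅, T = ∅; then 1 ∈ ((C ∖ T) ∖ (T ∩ C)) ∩ ((T ∪ C) ∪ (T ∩ D)) but 1 ∉ ((C ∪ T) ∪ (C ∖ T)) ∩ ((D ∖ T) ∪ T).

(⊇) This inclusion fails. Take C = ∅, D = ∅, T = {1}; then 1 ∈ ((C ∪ T) ∪ (C ∖ T)) ∩ ((D ∖ T) ∪ T) but 1 ∉ ((C ∖ T) ∖ (T ∩ C)) ∩ ((T ∪ C) ∪ (T ∩ D)).

Neither inclusion holds.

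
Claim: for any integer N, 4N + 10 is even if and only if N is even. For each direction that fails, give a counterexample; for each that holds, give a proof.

[⇐] Suppose N is even. Since 4 is even, 4N is even for every N, so 4N + 10 has the same parity as 10, which is even. Hence 4N + 10 is even.

[⇒] This fails: take N = 7. Then 4N + 10 = 38, which is even, yet N = 7 is odd, not even.

Only the converse holds.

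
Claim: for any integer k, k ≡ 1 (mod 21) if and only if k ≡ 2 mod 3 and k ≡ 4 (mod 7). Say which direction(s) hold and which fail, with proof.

Forward direction. This fails: k = 1 gives 1 ≡ 1 (mod 21) but 1 ≡ 1 (mod 3), so the conjunction on the right does not hold.

Converse. This fails: k = 11 satisfies both congruences on the right (11 ≡ 2 mod 3 and 11 ≡ 4 mod 7) yet 11 ≡ 11 (mod 21), not 1.

Both directions fail.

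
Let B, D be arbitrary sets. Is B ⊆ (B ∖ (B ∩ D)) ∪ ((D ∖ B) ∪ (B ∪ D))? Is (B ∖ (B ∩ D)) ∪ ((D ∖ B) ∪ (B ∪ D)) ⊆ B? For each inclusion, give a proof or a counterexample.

(⊇) This inclusion fails. Take B = ∅, D = {1}; then 1 ∈ (B ∖ (B ∩ D)) ∪ ((D ∖ B) ∪ (B ∪ D)) but 1 ∉ B.

(⊆) Let x ∈ B. Then either x ∈ B and x ∉ D; or x ∈ B ∩ D. In each case x ∈ (B ∖ (B ∩ D)) ∪ ((D ∖ B) ∪ (B ∪ D)), so B ⊆ (B ∖ (B ∩ D)) ∪ ((D ∖ B) ∪ (B ∪ D)).

The sets are not equal: only the forward inclusion holds.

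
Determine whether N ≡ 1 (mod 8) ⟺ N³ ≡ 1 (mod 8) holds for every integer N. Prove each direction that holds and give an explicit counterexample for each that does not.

The biconditional holds.

Forward direction. Suppose N ≡ 1 (mod 8). Write N = 8j + 1. Then (8j + 1)³ = 512j³ + 192j² + 24j + 1 = 8(64j³ + 24j² + 3j) + 1, so N³ ≡ 1 (mod 8).

Converse. Suppose N³ ≡ 1 (mod 8). The only residue r in {0, …, 7} with r³ ≡ 1 (mod 8) is r = 1, so N ≡ 1 (mod 8).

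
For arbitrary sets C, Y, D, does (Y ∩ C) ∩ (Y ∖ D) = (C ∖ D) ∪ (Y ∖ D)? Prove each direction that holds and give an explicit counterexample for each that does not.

Only the forward inclusion holds.

Forward inclusion. Let x ∈ (Y ∩ C) ∩ (Y ∖ D). Then x ∈ C ∩ Y and x ∉ D, from which x ∈ (C ∖ D) ∪ (Y ∖ D).

Reverse inclusion. This inclusion fails. Take C = {1}, Y = ∅, D = ∅; then 1 ∈ (C ∖ D) ∪ (Y ∖ D) but 1 ∉ (Y ∩ C) ∩ (Y ∖ D).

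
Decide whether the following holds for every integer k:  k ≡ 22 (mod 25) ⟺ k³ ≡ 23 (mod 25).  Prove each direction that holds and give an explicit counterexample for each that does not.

Forward direction. Suppose k ≡ 22 (mod 25). Write k = 25j + 22. Then (25j + 22)³ = 15625j³ + 41250j² + 36300j + 10648 = 25(625j³ + 1650j² + 1452j + 425) + 23, so k³ ≡ 23 (mod 25).

Converse. Suppose k³ ≡ 23 (mod 25). The only residue r in {0, …, 24} with r³ ≡ 23 (mod 25) is r = 22, so k ≡ 22 (mod 25).

Both directions hold.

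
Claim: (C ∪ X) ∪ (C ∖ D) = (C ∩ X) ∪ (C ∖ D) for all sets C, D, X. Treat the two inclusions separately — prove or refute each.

(⟹) This inclusion fails. Take C = {1}, D = {1}, X = ∅; then 1 ∈ (C ∪ X) ∪ (C ∖ D) but 1 ∉ (C ∩ X) ∪ (C ∖ D).

(⟸) Let x ∈ (C ∩ X) ∪ (C ∖ D). Then either x ∈ C and x ∉ D, X; or x ∈ C ∩ X and x ∉ D; or x ∈ C ∩ D ∩ X. In each case x ∈ (C ∪ X) ∪ (C ∖ D), so (C ∩ X) ∪ (C ∖ D) ⊆ (C ∪ X) ∪ (C ∖ D).

Only the reverse inclusion holds.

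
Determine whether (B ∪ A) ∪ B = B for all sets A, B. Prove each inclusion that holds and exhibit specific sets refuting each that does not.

The sets are not equal: only the reverse inclusion holds.

Forward inclusion. This inclusion fails. Take A = {1}, B = ∅; then 1 ∈ (B ∪ A) ∪ B but 1 ∉ B.

Reverse inclusion. Let x ∈ B. Then either x ∈ B and x ∉ A; or x ∈ A ∩ B. In each case x ∈ (B ∪ A) ∪ B, so B ⊆ (B ∪ A) ∪ B.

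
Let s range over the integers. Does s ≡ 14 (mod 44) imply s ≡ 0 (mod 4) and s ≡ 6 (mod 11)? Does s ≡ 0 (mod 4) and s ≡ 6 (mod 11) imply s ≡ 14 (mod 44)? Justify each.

(→) This fails: s = 14 gives 14 ≡ 14 (mod 44) but 14 ≡ 2 (mod 4), so the conjunction on the right does not hold.

(←) This fails: s = 28 satisfies both congruences on the right (28 ≡ 0 mod 4 and 28 ≡ 6 mod 11) yet 28 ≡ 28 (mod 44), not 14.

Both directions fail.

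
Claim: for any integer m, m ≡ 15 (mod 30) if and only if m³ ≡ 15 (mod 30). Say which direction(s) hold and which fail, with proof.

Equivalent; both directions hold.

Forward direction. Suppose m ≡ 15 (mod 30). Write m = 30j + 15. Then (30j + 15)³ = 27000j³ + 40500j² + 20250j + 3375 = 30(900j³ + 1350j² + 675j + 112) + 15, so m³ ≡ 15 (mod 30).

Converse. Suppose m³ ≡ 15 (mod 30). The only residue r in {0, …, 29} with r³ ≡ 15 (mod 30) is r = 15, so m ≡ 15 (mod 30).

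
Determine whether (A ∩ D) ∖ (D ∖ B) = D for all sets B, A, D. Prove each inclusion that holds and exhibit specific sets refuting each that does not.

Only the forward inclusion holds.

(⟹) Let x ∈ (A ∩ D) ∖ (D ∖ B). Then x ∈ B ∩ A ∩ D, from which x ∈ D.

(⟸) This inclusion fails. Take B = ∅, A = ∅, D = {1}; then 1 ∈ D but 1 ∉ (A ∩ D) ∖ (D ∖ B).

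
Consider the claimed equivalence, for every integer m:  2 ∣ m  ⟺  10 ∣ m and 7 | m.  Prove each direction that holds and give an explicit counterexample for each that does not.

(⇒) This fails: take m = 2. Certainly 2 ∣ 2, but 10 ∤ 2.

(⇐) Suppose 10 ∣ m and 7 ∣ m. Any common multiple of 10 and 7 is a multiple of their lcm; here gcd(10, 7) = 1, so lcm(10, 7) = 10·7 = 70, so 70 ∣ m. Since 2 ∣ 70, it follows that 2 ∣ m.

Not equivalent: only (⇐) holds.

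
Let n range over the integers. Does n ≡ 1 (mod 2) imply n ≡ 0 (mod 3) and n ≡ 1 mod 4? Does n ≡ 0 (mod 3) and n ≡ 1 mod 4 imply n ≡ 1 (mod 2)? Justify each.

(→) This fails: n = 1 gives 1 ≡ 1 (mod 2) but 1 ≡ 1 (mod 3), so the conjunction on the right does not hold.

(←) Conversely, if n ≡ 0 (mod 3) and n ≡ 1 (mod 4), then by the Chinese remainder theorem n ≡ 9 (mod 12). Since 9 ≡ 1 (mod 2) and 2 ∣ 12, we get n ≡ 1 (mod 2).

Only the reverse direction holds.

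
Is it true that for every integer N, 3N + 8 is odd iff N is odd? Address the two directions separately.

Forward direction. Suppose 3N + 8 is odd. Since 3 is odd, 3N and N have the same parity, so 3N + 8 ≡ N + 8 (mod 2). As 8 is even, 3N + 8 is odd exactly when N is odd. Thus N is odd.

Converse. Suppose N is odd; write N = 2j + 1. Then 3N + 8 = 3·(2j + 1) + 8 = 2·3j + 11, which is odd.

Both directions hold.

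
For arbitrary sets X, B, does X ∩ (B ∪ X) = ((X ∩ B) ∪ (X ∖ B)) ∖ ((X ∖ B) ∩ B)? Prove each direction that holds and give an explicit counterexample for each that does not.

(⟸) Let x ∈ ((X ∩ B) ∪ (X ∖ B)) ∖ ((X ∖ B) ∩ B). Then either x ∈ X and x ∉ B; or x ∈ X ∩ B. In each case x ∈ X ∩ (B ∪ X), so ((X ∩ B) ∪ (X ∖ B)) ∖ ((X ∖ B) ∩ B) ⊆ X ∩ (B ∪ X).

(⟹) Let x ∈ X ∩ (B ∪ X). Then either x ∈ X and x ∉ B; or x ∈ X ∩ B. In each case x ∈ ((X ∩ B) ∪ (X ∖ B)) ∖ ((X ∖ B) ∩ B), so X ∩ (B ∪ X) ⊆ ((X ∩ B) ∪ (X ∖ B)) ∖ ((X ∖ B) ∩ B).

Both inclusions hold.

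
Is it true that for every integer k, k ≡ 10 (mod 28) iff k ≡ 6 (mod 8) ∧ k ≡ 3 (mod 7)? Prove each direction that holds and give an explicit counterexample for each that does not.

Not equivalent: only (⇐) holds.

Forward direction. This fails: k = 10 gives 10 ≡ 10 (mod 28) but 10 ≡ 2 (mod 8), so the conjunction on the right does not hold.

Converse. If k ≡ 6 (mod 8) and k ≡ 3 (mod 7), then by the Chinese remainder theorem k ≡ 38 (mod 56). Since 38 ≡ 10 (mod 28) and 28 ∣ 56, we get k ≡ 10 (mod 28).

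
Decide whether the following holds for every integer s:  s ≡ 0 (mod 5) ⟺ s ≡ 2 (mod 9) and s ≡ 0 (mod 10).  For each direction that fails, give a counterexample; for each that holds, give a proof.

(⟸) If s ≡ 2 (mod 9) and s ≡ 0 (mod 10), then by the Chinese remainder theorem s ≡ 20 (mod 90). Since 20 ≡ 0 (mod 5) and 5 ∣ 90, we get s ≡ 0 (mod 5).

(⟹) This fails: s = 0 gives 0 ≡ 0 (mod 5) but 0 ≡ 0 (mod 9), so the conjunction on the right does not hold.

(⇒) fails; (⇐) holds.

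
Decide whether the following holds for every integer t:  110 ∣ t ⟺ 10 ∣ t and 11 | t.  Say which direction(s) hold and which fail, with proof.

Both directions hold.

(→) If 110 ∣ t, write t = 110q. Since 110 = 11·10, t = 10·(11q), so 10 ∣ t; and since 110 = 10·11, t = 11·(10q), so 11 ∣ t.

(←) Suppose 10 ∣ t and 11 ∣ t. Any common multiple of 10 and 11 is a multiple of their lcm; here gcd(10, 11) = 1, so lcm(10, 11) = 10·11 = 110, so 110 ∣ t.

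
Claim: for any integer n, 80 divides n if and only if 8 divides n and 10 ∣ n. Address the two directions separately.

(⇒) holds; (⇐) fails.

[⇒] If 80 ∣ n, write n = 80q. Since 80 = 10·8, n = 8·(10q), so 8 ∣ n; and since 80 = 8·10, n = 10·(8q), so 10 ∣ n.

[⇐] This fails: take n = 40. Both 8 ∣ 40 and 10 ∣ 40, yet 40 is not a multiple of 80 (since 40 = 0·80 + 40), so 80 ∤ 40.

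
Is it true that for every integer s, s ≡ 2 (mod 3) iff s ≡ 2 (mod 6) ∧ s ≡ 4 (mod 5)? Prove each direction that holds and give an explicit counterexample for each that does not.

(⟹) This fails: s = 2 gives 2 ≡ 2 (mod 3) but 2 ≡ 2 (mod 5), so the conjunction on the right does not hold.

(⟸) Conversely, if s ≡ 2 (mod 6) and s ≡ 4 (mod 5), then by the Chinese remainder theorem s ≡ 14 (mod 30). Since 14 ≡ 2 (mod 3) and 3 ∣ 30, we get s ≡ 2 (mod 3).

Only the converse holds.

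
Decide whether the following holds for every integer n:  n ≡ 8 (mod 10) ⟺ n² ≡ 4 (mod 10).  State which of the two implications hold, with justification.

(⇒) Suppose n ≡ 8 (mod 10). Write n = 10j + 8. Then (10j + 8)² = 100j² + 160j + 64 = 10(10j² + 16j + 6) + 4, so n² ≡ 4 (mod 10).

(⇐) This fails: take n = 2. Then 2² = 4 ≡ 4 (mod 10), yet 2 ≡ 2 (mod 10), not 8.

Only the forward implication holds.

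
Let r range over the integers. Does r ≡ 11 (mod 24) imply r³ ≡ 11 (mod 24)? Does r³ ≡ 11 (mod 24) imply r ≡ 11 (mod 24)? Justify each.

Both directions hold; the statement is true.

Forward direction. Suppose r ≡ 11 (mod 24). Write r = 24j + 11. Then (24j + 11)³ = 13824j³ + 19008j² + 8712j + 1331 = 24(576j³ + 792j² + 363j + 55) + 11, so r³ ≡ 11 (mod 24).

Converse. Suppose r³ ≡ 11 (mod 24). The only residue r in {0, …, 23} with r³ ≡ 11 (mod 24) is r = 11, so r ≡ 11 (mod 24).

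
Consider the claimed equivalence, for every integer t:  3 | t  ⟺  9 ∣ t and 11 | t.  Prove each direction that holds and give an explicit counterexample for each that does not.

(←) Suppose 9 ∣ t and 11 ∣ t. Any common multiple of 9 and 11 is a multiple of their lcm; here gcd(9, 11) = 1, so lcm(9, 11) = 9·11 = 99, so 99 ∣ t. Since 3 ∣ 99, it follows that 3 ∣ t.

(→) This fails: take t = 3. Certainly 3 ∣ 3, but 9 ∤ 3.

The forward direction fails; the converse holds.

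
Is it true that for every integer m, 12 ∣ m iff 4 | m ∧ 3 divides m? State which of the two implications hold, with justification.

(→) If 12 ∣ m, write m = 12q. Since 12 = 3·4, m = 4·(3q), so 4 ∣ m; and since 12 = 4·3, m = 3·(4q), so 3 ∣ m.

(←) Suppose 4 ∣ m and 3 ∣ m. Any common multiple of 4 and 3 is a multiple of their lcm; here gcd(4, 3) = 1, so lcm(4, 3) = 4·3 = 12, so 12 ∣ m.

Both directions hold.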